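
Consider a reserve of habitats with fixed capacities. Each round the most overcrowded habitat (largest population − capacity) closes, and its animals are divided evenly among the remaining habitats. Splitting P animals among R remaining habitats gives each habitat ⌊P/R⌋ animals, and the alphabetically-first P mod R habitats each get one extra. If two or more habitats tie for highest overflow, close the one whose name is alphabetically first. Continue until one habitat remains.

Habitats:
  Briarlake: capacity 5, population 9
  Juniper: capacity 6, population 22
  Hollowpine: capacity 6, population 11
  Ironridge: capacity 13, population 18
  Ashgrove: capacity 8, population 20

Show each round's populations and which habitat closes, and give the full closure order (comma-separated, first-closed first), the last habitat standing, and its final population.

Closure order: Juniper, Ashgrove, Briarlake, Hollowpine
Last habitat: Ironridge with 80 animals

Round 1: Ashgrove=20 Briarlake=9 Hollowpine=11 Ironridge=18 Juniper=22 → close Juniper (overflow 16)
  22÷4 = 5 each, +1 to first 2
Round 2: Ashgrove=26 Briarlake=15 Hollowpine=16 Ironridge=23 → close Ashgrove (overflow 18)
  26÷3 = 8 each, +1 to first 2
Round 3: Briarlake=24 Hollowpine=25 Ironridge=31 → close Briarlake (overflow 19)
  24÷2 = 12 each, +1 to first 0
Round 4: Hollowpine=37 Ironridge=43 → close Hollowpine (overflow 31)
  37÷1 = 37 each, +1 to first 0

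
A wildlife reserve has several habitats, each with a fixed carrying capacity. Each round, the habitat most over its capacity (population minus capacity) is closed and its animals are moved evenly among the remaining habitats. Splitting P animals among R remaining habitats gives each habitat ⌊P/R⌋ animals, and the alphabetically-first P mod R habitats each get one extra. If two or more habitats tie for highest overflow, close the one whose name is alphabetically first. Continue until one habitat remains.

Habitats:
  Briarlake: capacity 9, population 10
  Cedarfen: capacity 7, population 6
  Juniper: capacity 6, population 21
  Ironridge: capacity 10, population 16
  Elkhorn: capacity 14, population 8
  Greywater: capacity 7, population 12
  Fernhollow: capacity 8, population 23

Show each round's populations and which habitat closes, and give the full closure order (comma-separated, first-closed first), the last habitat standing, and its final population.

Closure order: Fernhollow, Juniper, Greywater, Ironridge, Briarlake, Cedarfen
Last habitat: Elkhorn with 96 animals

Round 1: Briarlake=10 Cedarfen=6 Elkhorn=8 Fernhollow=23 Greywater=12 Ironridge=16 Juniper=21 → close Fernhollow (overflow 15)
  23÷6 = 3 each, +1 to first 5
Round 2: Briarlake=14 Cedarfen=10 Elkhorn=12 Greywater=16 Ironridge=20 Juniper=24 → close Juniper (overflow 18)
  24÷5 = 4 each, +1 to first 4
Round 3: Briarlake=19 Cedarfen=15 Elkhorn=17 Greywater=21 Ironridge=24 → close Greywater (overflow 14)
  21÷4 = 5 each, +1 to first 1
Round 4: Briarlake=25 Cedarfen=20 Elkhorn=22 Ironridge=29 → close Ironridge (overflow 19)
  29÷3 = 9 each, +1 to first 2
Round 5: Briarlake=35 Cedarfen=30 Elkhorn=31 → close Briarlake (overflow 26)
  35÷2 = 17 each, +1 to first 1
Round 6: Cedarfen=48 Elkhorn=48 → close Cedarfen (overflow 41)
  48÷1 = 48 each, +1 to first 0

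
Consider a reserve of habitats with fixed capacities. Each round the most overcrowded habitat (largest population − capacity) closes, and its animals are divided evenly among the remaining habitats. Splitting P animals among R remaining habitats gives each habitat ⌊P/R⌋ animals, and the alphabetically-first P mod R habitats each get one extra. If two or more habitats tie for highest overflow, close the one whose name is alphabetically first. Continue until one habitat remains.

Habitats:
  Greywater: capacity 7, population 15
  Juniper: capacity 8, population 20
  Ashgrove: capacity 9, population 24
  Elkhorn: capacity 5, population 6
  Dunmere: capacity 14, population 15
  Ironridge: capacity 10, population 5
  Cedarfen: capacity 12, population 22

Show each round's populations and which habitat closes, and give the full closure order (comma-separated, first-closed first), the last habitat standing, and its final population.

Round 1: Ashgrove=24 Cedarfen=22 Dunmere=15 Elkhorn=6 Greywater=15 Ironridge=5 Juniper=20 → close Ashgrove (overflow 15)
  24÷6 = 4 each, +1 to first 0
Round 2: Cedarfen=26 Dunmere=19 Elkhorn=10 Greywater=19 Ironridge=9 Juniper=24 → close Juniper (overflow 16)
  24÷5 = 4 each, +1 to first 4
Round 3: Cedarfen=31 Dunmere=24 Elkhorn=15 Greywater=24 Ironridge=13 → close Cedarfen (overflow 19)
  31÷4 = 7 each, +1 to first 3
Round 4: Dunmere=32 Elkhorn=23 Greywater=32 Ironridge=20 → close Greywater (overflow 25)
  32÷3 = 10 each, +1 to first 2
Round 5: Dunmere=43 Elkhorn=34 Ironridge=30 → close Dunmere (overflow 29)
  43÷2 = 21 each, +1 to first 1
Round 6: Elkhorn=56 Ironridge=51 → close Elkhorn (overflow 51)
  56÷1 = 56 each, +1 to first 0

Closure order: Ashgrove, Juniper, Cedarfen, Greywater, Dunmere, Elkhorn
Last habitat: Ironridge with 107 animals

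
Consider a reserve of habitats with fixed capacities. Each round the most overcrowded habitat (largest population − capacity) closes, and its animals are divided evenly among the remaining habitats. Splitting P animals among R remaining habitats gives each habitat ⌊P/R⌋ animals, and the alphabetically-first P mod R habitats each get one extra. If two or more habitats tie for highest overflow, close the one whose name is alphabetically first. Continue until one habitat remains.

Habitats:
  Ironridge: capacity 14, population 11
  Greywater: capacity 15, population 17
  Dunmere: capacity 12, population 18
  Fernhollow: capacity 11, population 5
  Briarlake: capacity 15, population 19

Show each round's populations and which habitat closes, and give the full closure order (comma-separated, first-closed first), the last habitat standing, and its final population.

Closure order: Dunmere, Briarlake, Greywater, Ironridge
Last habitat: Fernhollow with 70 animals

Round 1: Briarlake=19 Dunmere=18 Fernhollow=5 Greywater=17 Ironridge=11 → close Dunmere (overflow 6)
  18÷4 = 4 each, +1 to first 2
Round 2: Briarlake=24 Fernhollow=10 Greywater=21 Ironridge=15 → close Briarlake (overflow 9)
  24÷3 = 8 each, +1 to first 0
Round 3: Fernhollow=18 Greywater=29 Ironridge=23 → close Greywater (overflow 14)
  29÷2 = 14 each, +1 to first 1
Round 4: Fernhollow=33 Ironridge=37 → close Ironridge (overflow 23)
  37÷1 = 37 each, +1 to first 0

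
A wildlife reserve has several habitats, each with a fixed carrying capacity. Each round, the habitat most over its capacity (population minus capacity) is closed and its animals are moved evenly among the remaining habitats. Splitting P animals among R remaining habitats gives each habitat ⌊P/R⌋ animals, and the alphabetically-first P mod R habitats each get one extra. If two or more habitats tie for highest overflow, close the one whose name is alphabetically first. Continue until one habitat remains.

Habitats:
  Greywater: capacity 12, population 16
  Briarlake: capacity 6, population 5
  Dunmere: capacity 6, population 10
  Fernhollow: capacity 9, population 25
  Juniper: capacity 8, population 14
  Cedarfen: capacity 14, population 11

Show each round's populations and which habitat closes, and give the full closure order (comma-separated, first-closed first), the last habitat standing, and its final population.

Closure order: Fernhollow, Juniper, Dunmere, Greywater, Briarlake
Last habitat: Cedarfen with 81 animals

Round 1: Briarlake=5 Cedarfen=11 Dunmere=10 Fernhollow=25 Greywater=16 Juniper=14 → close Fernhollow (overflow 16)
  25÷5 = 5 each, +1 to first 0
Round 2: Briarlake=10 Cedarfen=16 Dunmere=15 Greywater=21 Juniper=19 → close Juniper (overflow 11)
  19÷4 = 4 each, +1 to first 3
Round 3: Briarlake=15 Cedarfen=21 Dunmere=20 Greywater=25 → close Dunmere (overflow 14)
  20÷3 = 6 each, +1 to first 2
Round 4: Briarlake=22 Cedarfen=28 Greywater=31 → close Greywater (overflow 19)
  31÷2 = 15 each, +1 to first 1
Round 5: Briarlake=38 Cedarfen=43 → close Briarlake (overflow 32)
  38÷1 = 38 each, +1 to first 0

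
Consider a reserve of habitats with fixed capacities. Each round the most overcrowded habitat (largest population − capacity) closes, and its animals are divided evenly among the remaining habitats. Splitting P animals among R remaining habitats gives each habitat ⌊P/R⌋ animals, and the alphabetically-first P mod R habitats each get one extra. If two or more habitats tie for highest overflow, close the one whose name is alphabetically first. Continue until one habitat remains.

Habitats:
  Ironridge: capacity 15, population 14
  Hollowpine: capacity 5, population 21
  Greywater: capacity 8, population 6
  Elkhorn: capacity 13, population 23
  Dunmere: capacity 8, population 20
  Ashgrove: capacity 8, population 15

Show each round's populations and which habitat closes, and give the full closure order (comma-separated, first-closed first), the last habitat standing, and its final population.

Closure order: Hollowpine, Dunmere, Elkhorn, Ashgrove, Greywater
Last habitat: Ironridge with 99 animals

Round 1: Ashgrove=15 Dunmere=20 Elkhorn=23 Greywater=6 Hollowpine=21 Ironridge=14 → close Hollowpine (overflow 16)
  21÷5 = 4 each, +1 to first 1
Round 2: Ashgrove=20 Dunmere=24 Elkhorn=27 Greywater=10 Ironridge=18 → close Dunmere (overflow 16)
  24÷4 = 6 each, +1 to first 0
Round 3: Ashgrove=26 Elkhorn=33 Greywater=16 Ironridge=24 → close Elkhorn (overflow 20)
  33÷3 = 11 each, +1 to first 0
Round 4: Ashgrove=37 Greywater=27 Ironridge=35 → close Ashgrove (overflow 29)
  37÷2 = 18 each, +1 to first 1
Round 5: Greywater=46 Ironridge=53 → close Greywater (overflow 38)
  46÷1 = 46 each, +1 to first 0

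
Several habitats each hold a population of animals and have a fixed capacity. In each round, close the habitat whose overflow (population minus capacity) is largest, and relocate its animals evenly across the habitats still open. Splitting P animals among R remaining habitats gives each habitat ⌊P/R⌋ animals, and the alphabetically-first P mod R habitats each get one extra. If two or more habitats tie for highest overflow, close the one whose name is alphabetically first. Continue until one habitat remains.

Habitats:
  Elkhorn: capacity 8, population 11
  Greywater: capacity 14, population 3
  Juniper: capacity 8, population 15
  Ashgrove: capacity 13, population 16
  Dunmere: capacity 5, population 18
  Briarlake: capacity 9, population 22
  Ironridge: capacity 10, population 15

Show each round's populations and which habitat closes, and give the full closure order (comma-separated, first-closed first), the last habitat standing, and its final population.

Round 1: Ashgrove=16 Briarlake=22 Dunmere=18 Elkhorn=11 Greywater=3 Ironridge=15 Juniper=15 → close Briarlake (overflow 13)
  22÷6 = 3 each, +1 to first 4
Round 2: Ashgrove=20 Dunmere=22 Elkhorn=15 Greywater=7 Ironridge=18 Juniper=18 → close Dunmere (overflow 17)
  22÷5 = 4 each, +1 to first 2
Round 3: Ashgrove=25 Elkhorn=20 Greywater=11 Ironridge=22 Juniper=22 → close Juniper (overflow 14)
  22÷4 = 5 each, +1 to first 2
Round 4: Ashgrove=31 Elkhorn=26 Greywater=16 Ironridge=27 → close Ashgrove (overflow 18)
  31÷3 = 10 each, +1 to first 1
Round 5: Elkhorn=37 Greywater=26 Ironridge=37 → close Elkhorn (overflow 29)
  37÷2 = 18 each, +1 to first 1
Round 6: Greywater=45 Ironridge=55 → close Ironridge (overflow 45)
  55÷1 = 55 each, +1 to first 0

Closure order: Briarlake, Dunmere, Juniper, Ashgrove, Elkhorn, Ironridge
Last habitat: Greywater with 100 animals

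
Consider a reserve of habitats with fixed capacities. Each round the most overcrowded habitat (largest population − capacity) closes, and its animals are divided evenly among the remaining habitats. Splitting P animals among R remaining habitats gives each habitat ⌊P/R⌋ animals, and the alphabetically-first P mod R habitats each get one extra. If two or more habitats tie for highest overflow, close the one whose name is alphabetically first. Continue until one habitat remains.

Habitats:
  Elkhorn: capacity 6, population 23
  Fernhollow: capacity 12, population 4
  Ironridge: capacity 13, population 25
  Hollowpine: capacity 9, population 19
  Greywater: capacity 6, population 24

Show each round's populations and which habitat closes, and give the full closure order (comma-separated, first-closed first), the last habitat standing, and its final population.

Closure order: Greywater, Elkhorn, Ironridge, Hollowpine
Last habitat: Fernhollow with 95 animals

Round 1: Elkhorn=23 Fernhollow=4 Greywater=24 Hollowpine=19 Ironridge=25 → close Greywater (overflow 18)
  24÷4 = 6 each, +1 to first 0
Round 2: Elkhorn=29 Fernhollow=10 Hollowpine=25 Ironridge=31 → close Elkhorn (overflow 23)
  29÷3 = 9 each, +1 to first 2
Round 3: Fernhollow=20 Hollowpine=35 Ironridge=40 → close Ironridge (overflow 27)
  40÷2 = 20 each, +1 to first 0
Round 4: Fernhollow=40 Hollowpine=55 → close Hollowpine (overflow 46)
  55÷1 = 55 each, +1 to first 0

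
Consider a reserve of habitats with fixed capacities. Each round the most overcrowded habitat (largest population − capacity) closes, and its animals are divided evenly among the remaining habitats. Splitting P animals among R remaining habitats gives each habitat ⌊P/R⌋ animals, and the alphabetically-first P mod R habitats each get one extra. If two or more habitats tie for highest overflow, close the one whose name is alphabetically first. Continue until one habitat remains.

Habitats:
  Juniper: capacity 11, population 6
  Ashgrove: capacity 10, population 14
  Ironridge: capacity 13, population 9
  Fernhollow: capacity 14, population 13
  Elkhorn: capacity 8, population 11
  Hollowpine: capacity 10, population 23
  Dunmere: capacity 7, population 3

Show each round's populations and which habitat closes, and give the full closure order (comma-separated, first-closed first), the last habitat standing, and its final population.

Round 1: Ashgrove=14 Dunmere=3 Elkhorn=11 Fernhollow=13 Hollowpine=23 Ironridge=9 Juniper=6 → close Hollowpine (overflow 13)
  23÷6 = 3 each, +1 to first 5
Round 2: Ashgrove=18 Dunmere=7 Elkhorn=15 Fernhollow=17 Ironridge=13 Juniper=9 → close Ashgrove (overflow 8)
  18÷5 = 3 each, +1 to first 3
Round 3: Dunmere=11 Elkhorn=19 Fernhollow=21 Ironridge=16 Juniper=12 → close Elkhorn (overflow 11)
  19÷4 = 4 each, +1 to first 3
Round 4: Dunmere=16 Fernhollow=26 Ironridge=21 Juniper=16 → close Fernhollow (overflow 12)
  26÷3 = 8 each, +1 to first 2
Round 5: Dunmere=25 Ironridge=30 Juniper=24 → close Dunmere (overflow 18)
  25÷2 = 12 each, +1 to first 1
Round 6: Ironridge=43 Juniper=36 → close Ironridge (overflow 30)
  43÷1 = 43 each, +1 to first 0

Closure order: Hollowpine, Ashgrove, Elkhorn, Fernhollow, Dunmere, Ironridge
Last habitat: Juniper with 79 animals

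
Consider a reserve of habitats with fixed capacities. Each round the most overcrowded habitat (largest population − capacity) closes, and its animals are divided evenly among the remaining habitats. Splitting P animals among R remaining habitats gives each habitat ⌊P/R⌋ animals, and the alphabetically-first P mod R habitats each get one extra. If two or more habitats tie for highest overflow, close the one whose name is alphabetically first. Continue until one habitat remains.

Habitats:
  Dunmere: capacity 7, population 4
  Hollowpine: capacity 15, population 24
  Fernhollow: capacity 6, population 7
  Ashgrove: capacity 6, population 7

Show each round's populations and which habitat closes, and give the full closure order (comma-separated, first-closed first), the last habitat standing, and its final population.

Closure order: Hollowpine, Ashgrove, Fernhollow
Last habitat: Dunmere with 42 animals

Round 1: Ashgrove=7 Dunmere=4 Fernhollow=7 Hollowpine=24 → close Hollowpine (overflow 9)
  24÷3 = 8 each, +1 to first 0
Round 2: Ashgrove=15 Dunmere=12 Fernhollow=15 → close Ashgrove (overflow 9)
  15÷2 = 7 each, +1 to first 1
Round 3: Dunmere=20 Fernhollow=22 → close Fernhollow (overflow 16)
  22÷1 = 22 each, +1 to first 0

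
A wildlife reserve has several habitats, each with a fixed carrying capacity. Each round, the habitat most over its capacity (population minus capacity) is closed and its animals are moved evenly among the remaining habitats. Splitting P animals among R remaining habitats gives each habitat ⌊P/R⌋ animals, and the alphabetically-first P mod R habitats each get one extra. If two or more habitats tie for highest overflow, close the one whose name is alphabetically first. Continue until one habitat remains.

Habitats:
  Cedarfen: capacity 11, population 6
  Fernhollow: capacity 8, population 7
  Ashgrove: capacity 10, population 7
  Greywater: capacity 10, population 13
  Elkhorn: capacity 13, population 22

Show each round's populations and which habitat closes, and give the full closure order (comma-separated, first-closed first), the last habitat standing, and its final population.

Round 1: Ashgrove=7 Cedarfen=6 Elkhorn=22 Fernhollow=7 Greywater=13 → close Elkhorn (overflow 9)
  22÷4 = 5 each, +1 to first 2
Round 2: Ashgrove=13 Cedarfen=12 Fernhollow=12 Greywater=18 → close Greywater (overflow 8)
  18÷3 = 6 each, +1 to first 0
Round 3: Ashgrove=19 Cedarfen=18 Fernhollow=18 → close Fernhollow (overflow 10)
  18÷2 = 9 each, +1 to first 0
Round 4: Ashgrove=28 Cedarfen=27 → close Ashgrove (overflow 18)
  28÷1 = 28 each, +1 to first 0

Closure order: Elkhorn, Greywater, Fernhollow, Ashgrove
Last habitat: Cedarfen with 55 animals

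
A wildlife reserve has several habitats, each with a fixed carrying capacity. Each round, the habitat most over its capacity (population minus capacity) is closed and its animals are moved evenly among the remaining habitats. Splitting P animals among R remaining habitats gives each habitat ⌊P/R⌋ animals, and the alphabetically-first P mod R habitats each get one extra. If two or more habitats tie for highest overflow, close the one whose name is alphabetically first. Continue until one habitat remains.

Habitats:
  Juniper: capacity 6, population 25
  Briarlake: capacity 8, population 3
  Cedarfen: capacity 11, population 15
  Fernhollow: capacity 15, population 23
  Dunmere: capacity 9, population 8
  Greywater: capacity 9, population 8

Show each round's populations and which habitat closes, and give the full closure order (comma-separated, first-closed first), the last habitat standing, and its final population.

Closure order: Juniper, Fernhollow, Cedarfen, Dunmere, Greywater
Last habitat: Briarlake with 82 animals

Round 1: Briarlake=3 Cedarfen=15 Dunmere=8 Fernhollow=23 Greywater=8 Juniper=25 → close Juniper (overflow 19)
  25÷5 = 5 each, +1 to first 0
Round 2: Briarlake=8 Cedarfen=20 Dunmere=13 Fernhollow=28 Greywater=13 → close Fernhollow (overflow 13)
  28÷4 = 7 each, +1 to first 0
Round 3: Briarlake=15 Cedarfen=27 Dunmere=20 Greywater=20 → close Cedarfen (overflow 16)
  27÷3 = 9 each, +1 to first 0
Round 4: Briarlake=24 Dunmere=29 Greywater=29 → close Dunmere (overflow 20)
  29÷2 = 14 each, +1 to first 1
Round 5: Briarlake=39 Greywater=43 → close Greywater (overflow 34)
  43÷1 = 43 each, +1 to first 0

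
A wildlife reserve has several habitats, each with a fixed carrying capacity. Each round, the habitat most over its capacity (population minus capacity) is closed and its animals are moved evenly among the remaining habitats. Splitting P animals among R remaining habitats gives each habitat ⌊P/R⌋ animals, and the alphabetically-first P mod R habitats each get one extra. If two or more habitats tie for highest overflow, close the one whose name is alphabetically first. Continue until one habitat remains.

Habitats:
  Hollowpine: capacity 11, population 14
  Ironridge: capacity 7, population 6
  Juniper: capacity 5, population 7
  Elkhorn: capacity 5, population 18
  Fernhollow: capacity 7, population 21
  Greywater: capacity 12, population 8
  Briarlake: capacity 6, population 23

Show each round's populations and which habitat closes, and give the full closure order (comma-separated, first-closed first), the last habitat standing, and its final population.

Closure order: Briarlake, Fernhollow, Elkhorn, Hollowpine, Juniper, Ironridge
Last habitat: Greywater with 97 animals

Round 1: Briarlake=23 Elkhorn=18 Fernhollow=21 Greywater=8 Hollowpine=14 Ironridge=6 Juniper=7 → close Briarlake (overflow 17)
  23÷6 = 3 each, +1 to first 5
Round 2: Elkhorn=22 Fernhollow=25 Greywater=12 Hollowpine=18 Ironridge=10 Juniper=10 → close Fernhollow (overflow 18)
  25÷5 = 5 each, +1 to first 0
Round 3: Elkhorn=27 Greywater=17 Hollowpine=23 Ironridge=15 Juniper=15 → close Elkhorn (overflow 22)
  27÷4 = 6 each, +1 to first 3
Round 4: Greywater=24 Hollowpine=30 Ironridge=22 Juniper=21 → close Hollowpine (overflow 19)
  30÷3 = 10 each, +1 to first 0
Round 5: Greywater=34 Ironridge=32 Juniper=31 → close Juniper (overflow 26)
  31÷2 = 15 each, +1 to first 1
Round 6: Greywater=50 Ironridge=47 → close Ironridge (overflow 40)
  47÷1 = 47 each, +1 to first 0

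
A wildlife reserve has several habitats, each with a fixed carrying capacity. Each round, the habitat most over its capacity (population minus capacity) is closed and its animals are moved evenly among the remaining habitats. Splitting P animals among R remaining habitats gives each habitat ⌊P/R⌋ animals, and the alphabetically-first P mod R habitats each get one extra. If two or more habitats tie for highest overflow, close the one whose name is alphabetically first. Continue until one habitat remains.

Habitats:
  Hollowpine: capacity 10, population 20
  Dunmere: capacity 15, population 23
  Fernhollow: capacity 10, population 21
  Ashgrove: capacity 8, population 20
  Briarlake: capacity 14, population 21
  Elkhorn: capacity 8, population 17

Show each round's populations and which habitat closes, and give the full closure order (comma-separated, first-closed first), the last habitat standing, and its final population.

Round 1: Ashgrove=20 Briarlake=21 Dunmere=23 Elkhorn=17 Fernhollow=21 Hollowpine=20 → close Ashgrove (overflow 12)
  20÷5 = 4 each, +1 to first 0
Round 2: Briarlake=25 Dunmere=27 Elkhorn=21 Fernhollow=25 Hollowpine=24 → close Fernhollow (overflow 15)
  25÷4 = 6 each, +1 to first 1
Round 3: Briarlake=32 Dunmere=33 Elkhorn=27 Hollowpine=30 → close Hollowpine (overflow 20)
  30÷3 = 10 each, +1 to first 0
Round 4: Briarlake=42 Dunmere=43 Elkhorn=37 → close Elkhorn (overflow 29)
  37÷2 = 18 each, +1 to first 1
Round 5: Briarlake=61 Dunmere=61 → close Briarlake (overflow 47)
  61÷1 = 61 each, +1 to first 0

Closure order: Ashgrove, Fernhollow, Hollowpine, Elkhorn, Briarlake
Last habitat: Dunmere with 122 animals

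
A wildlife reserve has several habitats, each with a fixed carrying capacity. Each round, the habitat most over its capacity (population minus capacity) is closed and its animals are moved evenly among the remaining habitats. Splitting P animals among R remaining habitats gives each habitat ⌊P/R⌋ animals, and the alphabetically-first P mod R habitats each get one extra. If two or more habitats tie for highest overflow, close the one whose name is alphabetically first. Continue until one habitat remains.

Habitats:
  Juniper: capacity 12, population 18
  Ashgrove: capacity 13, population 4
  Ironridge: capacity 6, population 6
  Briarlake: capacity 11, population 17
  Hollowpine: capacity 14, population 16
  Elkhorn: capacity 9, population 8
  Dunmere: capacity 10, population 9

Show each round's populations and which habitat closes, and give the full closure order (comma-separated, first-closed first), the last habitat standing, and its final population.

Closure order: Briarlake, Juniper, Hollowpine, Dunmere, Elkhorn, Ironridge
Last habitat: Ashgrove with 78 animals

Round 1: Ashgrove=4 Briarlake=17 Dunmere=9 Elkhorn=8 Hollowpine=16 Ironridge=6 Juniper=18 → close Briarlake (overflow 6)
  17÷6 = 2 each, +1 to first 5
Round 2: Ashgrove=7 Dunmere=12 Elkhorn=11 Hollowpine=19 Ironridge=9 Juniper=20 → close Juniper (overflow 8)
  20÷5 = 4 each, +1 to first 0
Round 3: Ashgrove=11 Dunmere=16 Elkhorn=15 Hollowpine=23 Ironridge=13 → close Hollowpine (overflow 9)
  23÷4 = 5 each, +1 to first 3
Round 4: Ashgrove=17 Dunmere=22 Elkhorn=21 Ironridge=18 → close Dunmere (overflow 12)
  22÷3 = 7 each, +1 to first 1
Round 5: Ashgrove=25 Elkhorn=28 Ironridge=25 → close Elkhorn (overflow 19)
  28÷2 = 14 each, +1 to first 0
Round 6: Ashgrove=39 Ironridge=39 → close Ironridge (overflow 33)
  39÷1 = 39 each, +1 to first 0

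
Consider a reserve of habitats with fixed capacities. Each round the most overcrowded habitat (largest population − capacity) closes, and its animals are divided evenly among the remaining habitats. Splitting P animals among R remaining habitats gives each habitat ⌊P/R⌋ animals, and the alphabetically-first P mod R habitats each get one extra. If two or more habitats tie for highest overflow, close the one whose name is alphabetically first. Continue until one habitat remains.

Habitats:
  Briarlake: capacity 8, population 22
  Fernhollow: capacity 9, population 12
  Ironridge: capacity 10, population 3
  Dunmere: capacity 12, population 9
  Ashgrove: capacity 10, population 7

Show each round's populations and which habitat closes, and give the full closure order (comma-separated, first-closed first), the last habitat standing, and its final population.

Closure order: Briarlake, Fernhollow, Ashgrove, Dunmere
Last habitat: Ironridge with 53 animals

Round 1: Ashgrove=7 Briarlake=22 Dunmere=9 Fernhollow=12 Ironridge=3 → close Briarlake (overflow 14)
  22÷4 = 5 each, +1 to first 2
Round 2: Ashgrove=13 Dunmere=15 Fernhollow=17 Ironridge=8 → close Fernhollow (overflow 8)
  17÷3 = 5 each, +1 to first 2
Round 3: Ashgrove=19 Dunmere=21 Ironridge=13 → close Ashgrove (overflow 9)
  19÷2 = 9 each, +1 to first 1
Round 4: Dunmere=31 Ironridge=22 → close Dunmere (overflow 19)
  31÷1 = 31 each, +1 to first 0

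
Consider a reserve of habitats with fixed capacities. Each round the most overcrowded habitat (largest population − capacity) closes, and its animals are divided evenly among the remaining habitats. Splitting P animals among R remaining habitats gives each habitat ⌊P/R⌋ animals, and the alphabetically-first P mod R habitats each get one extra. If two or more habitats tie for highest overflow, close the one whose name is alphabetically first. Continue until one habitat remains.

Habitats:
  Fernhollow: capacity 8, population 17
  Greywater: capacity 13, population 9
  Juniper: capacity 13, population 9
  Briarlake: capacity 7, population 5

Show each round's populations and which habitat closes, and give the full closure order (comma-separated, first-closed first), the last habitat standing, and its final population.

Closure order: Fernhollow, Briarlake, Greywater
Last habitat: Juniper with 40 animals

Round 1: Briarlake=5 Fernhollow=17 Greywater=9 Juniper=9 → close Fernhollow (overflow 9)
  17÷3 = 5 each, +1 to first 2
Round 2: Briarlake=11 Greywater=15 Juniper=14 → close Briarlake (overflow 4)
  11÷2 = 5 each, +1 to first 1
Round 3: Greywater=21 Juniper=19 → close Greywater (overflow 8)
  21÷1 = 21 each, +1 to first 0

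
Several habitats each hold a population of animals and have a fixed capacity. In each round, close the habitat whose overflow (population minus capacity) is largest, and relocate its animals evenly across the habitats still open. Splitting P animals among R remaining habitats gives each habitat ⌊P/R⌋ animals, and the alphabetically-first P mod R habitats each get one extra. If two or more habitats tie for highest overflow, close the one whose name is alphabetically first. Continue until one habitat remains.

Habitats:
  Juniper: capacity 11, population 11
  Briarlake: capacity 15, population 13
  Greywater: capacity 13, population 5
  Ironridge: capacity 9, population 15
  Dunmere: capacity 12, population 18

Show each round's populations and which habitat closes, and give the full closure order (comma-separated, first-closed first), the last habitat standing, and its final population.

Closure order: Dunmere, Ironridge, Briarlake, Juniper
Last habitat: Greywater with 62 animals

Round 1: Briarlake=13 Dunmere=18 Greywater=5 Ironridge=15 Juniper=11 → close Dunmere (overflow 6)
  18÷4 = 4 each, +1 to first 2
Round 2: Briarlake=18 Greywater=10 Ironridge=19 Juniper=15 → close Ironridge (overflow 10)
  19÷3 = 6 each, +1 to first 1
Round 3: Briarlake=25 Greywater=16 Juniper=21 → close Briarlake (overflow 10)
  25÷2 = 12 each, +1 to first 1
Round 4: Greywater=29 Juniper=33 → close Juniper (overflow 22)
  33÷1 = 33 each, +1 to first 0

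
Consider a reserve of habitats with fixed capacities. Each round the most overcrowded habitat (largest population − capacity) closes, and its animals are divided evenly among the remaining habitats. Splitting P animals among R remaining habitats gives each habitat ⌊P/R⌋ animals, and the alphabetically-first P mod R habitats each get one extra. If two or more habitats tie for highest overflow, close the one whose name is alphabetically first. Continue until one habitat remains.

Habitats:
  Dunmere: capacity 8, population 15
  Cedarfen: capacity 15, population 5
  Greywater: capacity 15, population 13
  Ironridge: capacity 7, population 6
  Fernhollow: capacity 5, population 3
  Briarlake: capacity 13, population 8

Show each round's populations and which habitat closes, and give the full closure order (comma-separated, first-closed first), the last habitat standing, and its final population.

Closure order: Dunmere, Ironridge, Fernhollow, Greywater, Briarlake
Last habitat: Cedarfen with 50 animals

Round 1: Briarlake=8 Cedarfen=5 Dunmere=15 Fernhollow=3 Greywater=13 Ironridge=6 → close Dunmere (overflow 7)
  15÷5 = 3 each, +1 to first 0
Round 2: Briarlake=11 Cedarfen=8 Fernhollow=6 Greywater=16 Ironridge=9 → close Ironridge (overflow 2)
  9÷4 = 2 each, +1 to first 1
Round 3: Briarlake=14 Cedarfen=10 Fernhollow=8 Greywater=18 → close Fernhollow (overflow 3)
  8÷3 = 2 each, +1 to first 2
Round 4: Briarlake=17 Cedarfen=13 Greywater=20 → close Greywater (overflow 5)
  20÷2 = 10 each, +1 to first 0
Round 5: Briarlake=27 Cedarfen=23 → close Briarlake (overflow 14)
  27÷1 = 27 each, +1 to first 0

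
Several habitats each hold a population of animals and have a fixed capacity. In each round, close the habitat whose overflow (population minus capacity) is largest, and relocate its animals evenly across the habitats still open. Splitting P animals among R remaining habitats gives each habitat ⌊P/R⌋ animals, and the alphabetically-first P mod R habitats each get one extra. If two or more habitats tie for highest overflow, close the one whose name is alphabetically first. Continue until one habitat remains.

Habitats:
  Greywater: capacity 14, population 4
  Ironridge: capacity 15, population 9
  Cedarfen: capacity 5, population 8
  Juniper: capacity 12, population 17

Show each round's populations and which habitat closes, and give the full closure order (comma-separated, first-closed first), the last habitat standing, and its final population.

Round 1: Cedarfen=8 Greywater=4 Ironridge=9 Juniper=17 → close Juniper (overflow 5)
  17÷3 = 5 each, +1 to first 2
Round 2: Cedarfen=14 Greywater=10 Ironridge=14 → close Cedarfen (overflow 9)
  14÷2 = 7 each, +1 to first 0
Round 3: Greywater=17 Ironridge=21 → close Ironridge (overflow 6)
  21÷1 = 21 each, +1 to first 0

Closure order: Juniper, Cedarfen, Ironridge
Last habitat: Greywater with 38 animals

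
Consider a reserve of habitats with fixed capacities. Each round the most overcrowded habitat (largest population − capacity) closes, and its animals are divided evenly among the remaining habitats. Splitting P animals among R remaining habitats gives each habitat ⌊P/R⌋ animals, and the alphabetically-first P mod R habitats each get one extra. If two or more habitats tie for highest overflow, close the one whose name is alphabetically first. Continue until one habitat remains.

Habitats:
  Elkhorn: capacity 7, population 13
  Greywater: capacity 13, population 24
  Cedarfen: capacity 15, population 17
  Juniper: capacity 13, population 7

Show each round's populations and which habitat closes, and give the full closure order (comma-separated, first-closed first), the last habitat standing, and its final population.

Round 1: Cedarfen=17 Elkhorn=13 Greywater=24 Juniper=7 → close Greywater (overflow 11)
  24÷3 = 8 each, +1 to first 0
Round 2: Cedarfen=25 Elkhorn=21 Juniper=15 → close Elkhorn (overflow 14)
  21÷2 = 10 each, +1 to first 1
Round 3: Cedarfen=36 Juniper=25 → close Cedarfen (overflow 21)
  36÷1 = 36 each, +1 to first 0

Closure order: Greywater, Elkhorn, Cedarfen
Last habitat: Juniper with 61 animals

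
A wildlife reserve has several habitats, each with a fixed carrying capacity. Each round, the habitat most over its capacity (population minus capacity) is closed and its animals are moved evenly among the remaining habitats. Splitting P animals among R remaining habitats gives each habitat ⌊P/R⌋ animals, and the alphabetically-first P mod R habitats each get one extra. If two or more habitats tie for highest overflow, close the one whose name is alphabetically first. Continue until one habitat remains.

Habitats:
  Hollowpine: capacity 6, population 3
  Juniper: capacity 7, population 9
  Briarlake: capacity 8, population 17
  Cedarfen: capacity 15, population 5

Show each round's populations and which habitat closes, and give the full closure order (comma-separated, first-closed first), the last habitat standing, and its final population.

Closure order: Briarlake, Juniper, Hollowpine
Last habitat: Cedarfen with 34 animals

Round 1: Briarlake=17 Cedarfen=5 Hollowpine=3 Juniper=9 → close Briarlake (overflow 9)
  17÷3 = 5 each, +1 to first 2
Round 2: Cedarfen=11 Hollowpine=9 Juniper=14 → close Juniper (overflow 7)
  14÷2 = 7 each, +1 to first 0
Round 3: Cedarfen=18 Hollowpine=16 → close Hollowpine (overflow 10)
  16÷1 = 16 each, +1 to first 0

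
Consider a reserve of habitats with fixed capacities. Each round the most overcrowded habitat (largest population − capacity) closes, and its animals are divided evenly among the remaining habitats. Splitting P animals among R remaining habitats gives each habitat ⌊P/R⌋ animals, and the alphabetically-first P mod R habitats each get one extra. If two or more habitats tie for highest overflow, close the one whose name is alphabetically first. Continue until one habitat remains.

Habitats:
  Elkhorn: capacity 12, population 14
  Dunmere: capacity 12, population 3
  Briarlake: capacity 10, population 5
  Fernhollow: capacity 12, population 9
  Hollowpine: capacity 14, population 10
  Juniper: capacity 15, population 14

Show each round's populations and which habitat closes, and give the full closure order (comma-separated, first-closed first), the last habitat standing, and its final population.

Closure order: Elkhorn, Juniper, Fernhollow, Briarlake, Hollowpine
Last habitat: Dunmere with 55 animals

Round 1: Briarlake=5 Dunmere=3 Elkhorn=14 Fernhollow=9 Hollowpine=10 Juniper=14 → close Elkhorn (overflow 2)
  14÷5 = 2 each, +1 to first 4
Round 2: Briarlake=8 Dunmere=6 Fernhollow=12 Hollowpine=13 Juniper=16 → close Juniper (overflow 1)
  16÷4 = 4 each, +1 to first 0
Round 3: Briarlake=12 Dunmere=10 Fernhollow=16 Hollowpine=17 → close Fernhollow (overflow 4)
  16÷3 = 5 each, +1 to first 1
Round 4: Briarlake=18 Dunmere=15 Hollowpine=22 → close Briarlake (overflow 8)
  18÷2 = 9 each, +1 to first 0
Round 5: Dunmere=24 Hollowpine=31 → close Hollowpine (overflow 17)
  31÷1 = 31 each, +1 to first 0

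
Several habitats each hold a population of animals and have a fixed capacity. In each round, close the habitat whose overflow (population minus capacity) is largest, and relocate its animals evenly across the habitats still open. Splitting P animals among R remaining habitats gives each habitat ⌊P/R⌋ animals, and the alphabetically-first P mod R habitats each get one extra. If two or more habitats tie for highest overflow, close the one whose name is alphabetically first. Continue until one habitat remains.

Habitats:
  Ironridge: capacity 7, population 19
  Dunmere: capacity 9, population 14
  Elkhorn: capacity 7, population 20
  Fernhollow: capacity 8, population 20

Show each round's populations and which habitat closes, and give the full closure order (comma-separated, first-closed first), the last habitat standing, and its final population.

Round 1: Dunmere=14 Elkhorn=20 Fernhollow=20 Ironridge=19 → close Elkhorn (overflow 13)
  20÷3 = 6 each, +1 to first 2
Round 2: Dunmere=21 Fernhollow=27 Ironridge=25 → close Fernhollow (overflow 19)
  27÷2 = 13 each, +1 to first 1
Round 3: Dunmere=35 Ironridge=38 → close Ironridge (overflow 31)
  38÷1 = 38 each, +1 to first 0

Closure order: Elkhorn, Fernhollow, Ironridge
Last habitat: Dunmere with 73 animals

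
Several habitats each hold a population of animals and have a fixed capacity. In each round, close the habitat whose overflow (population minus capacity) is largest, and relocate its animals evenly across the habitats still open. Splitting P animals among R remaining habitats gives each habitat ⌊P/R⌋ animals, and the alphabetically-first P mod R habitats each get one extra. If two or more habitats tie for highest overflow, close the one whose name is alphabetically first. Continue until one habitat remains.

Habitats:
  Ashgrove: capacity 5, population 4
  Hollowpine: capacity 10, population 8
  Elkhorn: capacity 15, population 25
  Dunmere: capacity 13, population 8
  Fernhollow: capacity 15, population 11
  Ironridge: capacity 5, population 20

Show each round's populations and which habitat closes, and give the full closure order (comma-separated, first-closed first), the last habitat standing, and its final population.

Closure order: Ironridge, Elkhorn, Ashgrove, Hollowpine, Dunmere
Last habitat: Fernhollow with 76 animals

Round 1: Ashgrove=4 Dunmere=8 Elkhorn=25 Fernhollow=11 Hollowpine=8 Ironridge=20 → close Ironridge (overflow 15)
  20÷5 = 4 each, +1 to first 0
Round 2: Ashgrove=8 Dunmere=12 Elkhorn=29 Fernhollow=15 Hollowpine=12 → close Elkhorn (overflow 14)
  29÷4 = 7 each, +1 to first 1
Round 3: Ashgrove=16 Dunmere=19 Fernhollow=22 Hollowpine=19 → close Ashgrove (overflow 11)
  16÷3 = 5 each, +1 to first 1
Round 4: Dunmere=25 Fernhollow=27 Hollowpine=24 → close Hollowpine (overflow 14)
  24÷2 = 12 each, +1 to first 0
Round 5: Dunmere=37 Fernhollow=39 → close Dunmere (overflow 24)
  37÷1 = 37 each, +1 to first 0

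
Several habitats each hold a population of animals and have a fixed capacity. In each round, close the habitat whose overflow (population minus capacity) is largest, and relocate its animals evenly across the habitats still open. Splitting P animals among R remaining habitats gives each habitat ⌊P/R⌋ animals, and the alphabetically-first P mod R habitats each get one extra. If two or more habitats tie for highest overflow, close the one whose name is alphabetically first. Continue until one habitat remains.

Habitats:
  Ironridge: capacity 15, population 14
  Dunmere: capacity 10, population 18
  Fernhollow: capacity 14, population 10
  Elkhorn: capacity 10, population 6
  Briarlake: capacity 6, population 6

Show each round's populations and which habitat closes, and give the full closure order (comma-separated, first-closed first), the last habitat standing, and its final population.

Round 1: Briarlake=6 Dunmere=18 Elkhorn=6 Fernhollow=10 Ironridge=14 → close Dunmere (overflow 8)
  18÷4 = 4 each, +1 to first 2
Round 2: Briarlake=11 Elkhorn=11 Fernhollow=14 Ironridge=18 → close Briarlake (overflow 5)
  11÷3 = 3 each, +1 to first 2
Round 3: Elkhorn=15 Fernhollow=18 Ironridge=21 → close Ironridge (overflow 6)
  21÷2 = 10 each, +1 to first 1
Round 4: Elkhorn=26 Fernhollow=28 → close Elkhorn (overflow 16)
  26÷1 = 26 each, +1 to first 0

Closure order: Dunmere, Briarlake, Ironridge, Elkhorn
Last habitat: Fernhollow with 54 animals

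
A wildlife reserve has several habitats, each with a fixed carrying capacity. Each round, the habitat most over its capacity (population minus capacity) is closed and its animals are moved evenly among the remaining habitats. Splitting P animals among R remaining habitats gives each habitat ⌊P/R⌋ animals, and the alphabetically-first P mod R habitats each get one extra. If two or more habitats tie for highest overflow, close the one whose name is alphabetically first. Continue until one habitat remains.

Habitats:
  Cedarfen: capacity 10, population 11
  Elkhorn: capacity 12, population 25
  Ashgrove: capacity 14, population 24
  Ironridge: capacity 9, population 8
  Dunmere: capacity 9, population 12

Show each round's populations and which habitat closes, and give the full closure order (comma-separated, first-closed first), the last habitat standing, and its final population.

Closure order: Elkhorn, Ashgrove, Dunmere, Cedarfen
Last habitat: Ironridge with 80 animals

Round 1: Ashgrove=24 Cedarfen=11 Dunmere=12 Elkhorn=25 Ironridge=8 → close Elkhorn (overflow 13)
  25÷4 = 6 each, +1 to first 1
Round 2: Ashgrove=31 Cedarfen=17 Dunmere=18 Ironridge=14 → close Ashgrove (overflow 17)
  31÷3 = 10 each, +1 to first 1
Round 3: Cedarfen=28 Dunmere=28 Ironridge=24 → close Dunmere (overflow 19)
  28÷2 = 14 each, +1 to first 0
Round 4: Cedarfen=42 Ironridge=38 → close Cedarfen (overflow 32)
  42÷1 = 42 each, +1 to first 0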